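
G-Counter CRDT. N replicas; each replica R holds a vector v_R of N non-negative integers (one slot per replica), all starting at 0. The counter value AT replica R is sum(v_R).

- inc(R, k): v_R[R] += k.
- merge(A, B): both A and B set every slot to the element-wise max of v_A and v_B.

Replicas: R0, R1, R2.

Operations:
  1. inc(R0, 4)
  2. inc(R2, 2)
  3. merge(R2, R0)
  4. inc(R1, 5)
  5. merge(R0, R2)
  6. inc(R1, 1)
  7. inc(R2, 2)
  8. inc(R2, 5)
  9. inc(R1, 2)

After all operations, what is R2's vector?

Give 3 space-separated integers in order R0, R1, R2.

Answer: 4 0 9

Derivation:
Op 1: inc R0 by 4 -> R0=(4,0,0) value=4
Op 2: inc R2 by 2 -> R2=(0,0,2) value=2
Op 3: merge R2<->R0 -> R2=(4,0,2) R0=(4,0,2)
Op 4: inc R1 by 5 -> R1=(0,5,0) value=5
Op 5: merge R0<->R2 -> R0=(4,0,2) R2=(4,0,2)
Op 6: inc R1 by 1 -> R1=(0,6,0) value=6
Op 7: inc R2 by 2 -> R2=(4,0,4) value=8
Op 8: inc R2 by 5 -> R2=(4,0,9) value=13
Op 9: inc R1 by 2 -> R1=(0,8,0) value=8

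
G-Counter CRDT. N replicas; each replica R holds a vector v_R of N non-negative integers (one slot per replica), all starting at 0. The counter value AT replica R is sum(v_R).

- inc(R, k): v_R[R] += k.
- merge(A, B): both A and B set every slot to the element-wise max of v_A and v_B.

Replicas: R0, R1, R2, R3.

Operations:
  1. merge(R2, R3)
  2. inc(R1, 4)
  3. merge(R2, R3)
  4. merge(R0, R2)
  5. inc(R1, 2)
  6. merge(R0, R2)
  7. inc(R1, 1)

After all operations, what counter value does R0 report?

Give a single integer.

Answer: 0

Derivation:
Op 1: merge R2<->R3 -> R2=(0,0,0,0) R3=(0,0,0,0)
Op 2: inc R1 by 4 -> R1=(0,4,0,0) value=4
Op 3: merge R2<->R3 -> R2=(0,0,0,0) R3=(0,0,0,0)
Op 4: merge R0<->R2 -> R0=(0,0,0,0) R2=(0,0,0,0)
Op 5: inc R1 by 2 -> R1=(0,6,0,0) value=6
Op 6: merge R0<->R2 -> R0=(0,0,0,0) R2=(0,0,0,0)
Op 7: inc R1 by 1 -> R1=(0,7,0,0) value=7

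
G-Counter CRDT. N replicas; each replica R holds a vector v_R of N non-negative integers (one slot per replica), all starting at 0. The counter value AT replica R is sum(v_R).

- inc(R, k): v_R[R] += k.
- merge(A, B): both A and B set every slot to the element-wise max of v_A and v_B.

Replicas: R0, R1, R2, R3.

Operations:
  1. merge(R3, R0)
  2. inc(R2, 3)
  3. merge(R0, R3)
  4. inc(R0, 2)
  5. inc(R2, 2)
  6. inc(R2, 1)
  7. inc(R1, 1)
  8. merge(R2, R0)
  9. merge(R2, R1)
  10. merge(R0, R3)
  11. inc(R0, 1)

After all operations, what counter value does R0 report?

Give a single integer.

Op 1: merge R3<->R0 -> R3=(0,0,0,0) R0=(0,0,0,0)
Op 2: inc R2 by 3 -> R2=(0,0,3,0) value=3
Op 3: merge R0<->R3 -> R0=(0,0,0,0) R3=(0,0,0,0)
Op 4: inc R0 by 2 -> R0=(2,0,0,0) value=2
Op 5: inc R2 by 2 -> R2=(0,0,5,0) value=5
Op 6: inc R2 by 1 -> R2=(0,0,6,0) value=6
Op 7: inc R1 by 1 -> R1=(0,1,0,0) value=1
Op 8: merge R2<->R0 -> R2=(2,0,6,0) R0=(2,0,6,0)
Op 9: merge R2<->R1 -> R2=(2,1,6,0) R1=(2,1,6,0)
Op 10: merge R0<->R3 -> R0=(2,0,6,0) R3=(2,0,6,0)
Op 11: inc R0 by 1 -> R0=(3,0,6,0) value=9

Answer: 9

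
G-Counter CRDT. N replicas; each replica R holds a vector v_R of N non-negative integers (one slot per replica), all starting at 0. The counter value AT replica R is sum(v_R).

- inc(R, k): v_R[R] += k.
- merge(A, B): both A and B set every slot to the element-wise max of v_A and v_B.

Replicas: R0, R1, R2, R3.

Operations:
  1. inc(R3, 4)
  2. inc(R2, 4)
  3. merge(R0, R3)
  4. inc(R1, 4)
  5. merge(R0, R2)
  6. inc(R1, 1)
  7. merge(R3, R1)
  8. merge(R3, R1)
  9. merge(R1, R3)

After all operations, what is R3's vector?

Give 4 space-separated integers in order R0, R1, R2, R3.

Answer: 0 5 0 4

Derivation:
Op 1: inc R3 by 4 -> R3=(0,0,0,4) value=4
Op 2: inc R2 by 4 -> R2=(0,0,4,0) value=4
Op 3: merge R0<->R3 -> R0=(0,0,0,4) R3=(0,0,0,4)
Op 4: inc R1 by 4 -> R1=(0,4,0,0) value=4
Op 5: merge R0<->R2 -> R0=(0,0,4,4) R2=(0,0,4,4)
Op 6: inc R1 by 1 -> R1=(0,5,0,0) value=5
Op 7: merge R3<->R1 -> R3=(0,5,0,4) R1=(0,5,0,4)
Op 8: merge R3<->R1 -> R3=(0,5,0,4) R1=(0,5,0,4)
Op 9: merge R1<->R3 -> R1=(0,5,0,4) R3=(0,5,0,4)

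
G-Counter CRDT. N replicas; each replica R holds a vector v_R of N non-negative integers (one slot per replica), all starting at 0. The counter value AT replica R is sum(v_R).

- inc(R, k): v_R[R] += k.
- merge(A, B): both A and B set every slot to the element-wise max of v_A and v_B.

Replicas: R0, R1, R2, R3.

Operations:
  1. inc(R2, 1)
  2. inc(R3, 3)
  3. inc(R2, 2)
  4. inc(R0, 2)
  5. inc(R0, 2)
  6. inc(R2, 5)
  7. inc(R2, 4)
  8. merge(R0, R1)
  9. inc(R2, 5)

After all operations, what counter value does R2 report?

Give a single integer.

Answer: 17

Derivation:
Op 1: inc R2 by 1 -> R2=(0,0,1,0) value=1
Op 2: inc R3 by 3 -> R3=(0,0,0,3) value=3
Op 3: inc R2 by 2 -> R2=(0,0,3,0) value=3
Op 4: inc R0 by 2 -> R0=(2,0,0,0) value=2
Op 5: inc R0 by 2 -> R0=(4,0,0,0) value=4
Op 6: inc R2 by 5 -> R2=(0,0,8,0) value=8
Op 7: inc R2 by 4 -> R2=(0,0,12,0) value=12
Op 8: merge R0<->R1 -> R0=(4,0,0,0) R1=(4,0,0,0)
Op 9: inc R2 by 5 -> R2=(0,0,17,0) value=17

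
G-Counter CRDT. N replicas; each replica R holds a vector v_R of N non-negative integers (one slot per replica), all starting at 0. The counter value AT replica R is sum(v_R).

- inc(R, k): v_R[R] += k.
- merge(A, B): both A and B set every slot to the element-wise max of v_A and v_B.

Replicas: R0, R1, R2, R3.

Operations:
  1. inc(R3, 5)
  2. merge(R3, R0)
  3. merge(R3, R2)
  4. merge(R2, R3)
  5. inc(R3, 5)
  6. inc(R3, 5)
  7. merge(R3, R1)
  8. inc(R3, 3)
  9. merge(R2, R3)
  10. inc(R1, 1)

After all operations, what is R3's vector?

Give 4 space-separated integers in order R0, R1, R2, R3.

Op 1: inc R3 by 5 -> R3=(0,0,0,5) value=5
Op 2: merge R3<->R0 -> R3=(0,0,0,5) R0=(0,0,0,5)
Op 3: merge R3<->R2 -> R3=(0,0,0,5) R2=(0,0,0,5)
Op 4: merge R2<->R3 -> R2=(0,0,0,5) R3=(0,0,0,5)
Op 5: inc R3 by 5 -> R3=(0,0,0,10) value=10
Op 6: inc R3 by 5 -> R3=(0,0,0,15) value=15
Op 7: merge R3<->R1 -> R3=(0,0,0,15) R1=(0,0,0,15)
Op 8: inc R3 by 3 -> R3=(0,0,0,18) value=18
Op 9: merge R2<->R3 -> R2=(0,0,0,18) R3=(0,0,0,18)
Op 10: inc R1 by 1 -> R1=(0,1,0,15) value=16

Answer: 0 0 0 18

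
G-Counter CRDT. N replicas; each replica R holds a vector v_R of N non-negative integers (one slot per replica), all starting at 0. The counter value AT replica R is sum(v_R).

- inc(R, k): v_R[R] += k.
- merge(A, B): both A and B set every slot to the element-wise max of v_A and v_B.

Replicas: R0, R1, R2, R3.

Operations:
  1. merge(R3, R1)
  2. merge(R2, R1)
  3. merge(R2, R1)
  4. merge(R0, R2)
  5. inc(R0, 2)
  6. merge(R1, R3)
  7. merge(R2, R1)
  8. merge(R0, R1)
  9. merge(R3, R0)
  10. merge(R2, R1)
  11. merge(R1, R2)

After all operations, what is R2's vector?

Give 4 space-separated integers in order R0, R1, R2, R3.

Op 1: merge R3<->R1 -> R3=(0,0,0,0) R1=(0,0,0,0)
Op 2: merge R2<->R1 -> R2=(0,0,0,0) R1=(0,0,0,0)
Op 3: merge R2<->R1 -> R2=(0,0,0,0) R1=(0,0,0,0)
Op 4: merge R0<->R2 -> R0=(0,0,0,0) R2=(0,0,0,0)
Op 5: inc R0 by 2 -> R0=(2,0,0,0) value=2
Op 6: merge R1<->R3 -> R1=(0,0,0,0) R3=(0,0,0,0)
Op 7: merge R2<->R1 -> R2=(0,0,0,0) R1=(0,0,0,0)
Op 8: merge R0<->R1 -> R0=(2,0,0,0) R1=(2,0,0,0)
Op 9: merge R3<->R0 -> R3=(2,0,0,0) R0=(2,0,0,0)
Op 10: merge R2<->R1 -> R2=(2,0,0,0) R1=(2,0,0,0)
Op 11: merge R1<->R2 -> R1=(2,0,0,0) R2=(2,0,0,0)

Answer: 2 0 0 0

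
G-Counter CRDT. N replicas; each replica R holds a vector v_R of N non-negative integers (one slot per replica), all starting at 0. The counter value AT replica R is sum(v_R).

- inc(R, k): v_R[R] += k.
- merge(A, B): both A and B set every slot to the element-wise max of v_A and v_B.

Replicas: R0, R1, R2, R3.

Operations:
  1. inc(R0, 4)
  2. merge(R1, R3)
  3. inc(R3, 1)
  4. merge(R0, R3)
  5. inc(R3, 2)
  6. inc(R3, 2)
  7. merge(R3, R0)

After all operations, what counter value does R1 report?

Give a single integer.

Answer: 0

Derivation:
Op 1: inc R0 by 4 -> R0=(4,0,0,0) value=4
Op 2: merge R1<->R3 -> R1=(0,0,0,0) R3=(0,0,0,0)
Op 3: inc R3 by 1 -> R3=(0,0,0,1) value=1
Op 4: merge R0<->R3 -> R0=(4,0,0,1) R3=(4,0,0,1)
Op 5: inc R3 by 2 -> R3=(4,0,0,3) value=7
Op 6: inc R3 by 2 -> R3=(4,0,0,5) value=9
Op 7: merge R3<->R0 -> R3=(4,0,0,5) R0=(4,0,0,5)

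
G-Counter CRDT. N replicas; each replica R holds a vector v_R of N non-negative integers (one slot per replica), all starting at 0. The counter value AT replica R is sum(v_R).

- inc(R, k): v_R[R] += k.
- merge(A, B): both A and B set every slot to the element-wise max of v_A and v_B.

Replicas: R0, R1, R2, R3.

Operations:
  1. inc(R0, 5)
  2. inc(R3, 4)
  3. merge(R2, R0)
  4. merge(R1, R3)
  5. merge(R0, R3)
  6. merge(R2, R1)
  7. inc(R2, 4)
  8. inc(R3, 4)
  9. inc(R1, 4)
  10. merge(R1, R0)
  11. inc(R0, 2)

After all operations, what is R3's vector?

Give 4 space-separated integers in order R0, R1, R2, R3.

Op 1: inc R0 by 5 -> R0=(5,0,0,0) value=5
Op 2: inc R3 by 4 -> R3=(0,0,0,4) value=4
Op 3: merge R2<->R0 -> R2=(5,0,0,0) R0=(5,0,0,0)
Op 4: merge R1<->R3 -> R1=(0,0,0,4) R3=(0,0,0,4)
Op 5: merge R0<->R3 -> R0=(5,0,0,4) R3=(5,0,0,4)
Op 6: merge R2<->R1 -> R2=(5,0,0,4) R1=(5,0,0,4)
Op 7: inc R2 by 4 -> R2=(5,0,4,4) value=13
Op 8: inc R3 by 4 -> R3=(5,0,0,8) value=13
Op 9: inc R1 by 4 -> R1=(5,4,0,4) value=13
Op 10: merge R1<->R0 -> R1=(5,4,0,4) R0=(5,4,0,4)
Op 11: inc R0 by 2 -> R0=(7,4,0,4) value=15

Answer: 5 0 0 8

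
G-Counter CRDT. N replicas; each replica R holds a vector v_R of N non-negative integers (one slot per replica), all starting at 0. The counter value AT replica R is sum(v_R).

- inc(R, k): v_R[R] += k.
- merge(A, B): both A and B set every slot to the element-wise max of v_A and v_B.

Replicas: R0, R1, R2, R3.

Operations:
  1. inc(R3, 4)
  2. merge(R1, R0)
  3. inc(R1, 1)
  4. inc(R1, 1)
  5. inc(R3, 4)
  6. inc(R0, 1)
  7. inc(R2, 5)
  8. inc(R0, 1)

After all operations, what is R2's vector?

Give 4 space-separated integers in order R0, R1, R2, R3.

Answer: 0 0 5 0

Derivation:
Op 1: inc R3 by 4 -> R3=(0,0,0,4) value=4
Op 2: merge R1<->R0 -> R1=(0,0,0,0) R0=(0,0,0,0)
Op 3: inc R1 by 1 -> R1=(0,1,0,0) value=1
Op 4: inc R1 by 1 -> R1=(0,2,0,0) value=2
Op 5: inc R3 by 4 -> R3=(0,0,0,8) value=8
Op 6: inc R0 by 1 -> R0=(1,0,0,0) value=1
Op 7: inc R2 by 5 -> R2=(0,0,5,0) value=5
Op 8: inc R0 by 1 -> R0=(2,0,0,0) value=2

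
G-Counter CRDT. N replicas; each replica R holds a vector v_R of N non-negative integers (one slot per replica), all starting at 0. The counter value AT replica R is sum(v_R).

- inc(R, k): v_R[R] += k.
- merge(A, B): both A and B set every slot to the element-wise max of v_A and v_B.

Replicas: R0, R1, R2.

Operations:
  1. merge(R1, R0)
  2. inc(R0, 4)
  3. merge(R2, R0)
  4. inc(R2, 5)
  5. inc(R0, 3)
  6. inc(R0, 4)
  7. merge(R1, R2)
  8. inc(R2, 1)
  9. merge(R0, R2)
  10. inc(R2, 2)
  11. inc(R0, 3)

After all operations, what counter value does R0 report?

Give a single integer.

Op 1: merge R1<->R0 -> R1=(0,0,0) R0=(0,0,0)
Op 2: inc R0 by 4 -> R0=(4,0,0) value=4
Op 3: merge R2<->R0 -> R2=(4,0,0) R0=(4,0,0)
Op 4: inc R2 by 5 -> R2=(4,0,5) value=9
Op 5: inc R0 by 3 -> R0=(7,0,0) value=7
Op 6: inc R0 by 4 -> R0=(11,0,0) value=11
Op 7: merge R1<->R2 -> R1=(4,0,5) R2=(4,0,5)
Op 8: inc R2 by 1 -> R2=(4,0,6) value=10
Op 9: merge R0<->R2 -> R0=(11,0,6) R2=(11,0,6)
Op 10: inc R2 by 2 -> R2=(11,0,8) value=19
Op 11: inc R0 by 3 -> R0=(14,0,6) value=20

Answer: 20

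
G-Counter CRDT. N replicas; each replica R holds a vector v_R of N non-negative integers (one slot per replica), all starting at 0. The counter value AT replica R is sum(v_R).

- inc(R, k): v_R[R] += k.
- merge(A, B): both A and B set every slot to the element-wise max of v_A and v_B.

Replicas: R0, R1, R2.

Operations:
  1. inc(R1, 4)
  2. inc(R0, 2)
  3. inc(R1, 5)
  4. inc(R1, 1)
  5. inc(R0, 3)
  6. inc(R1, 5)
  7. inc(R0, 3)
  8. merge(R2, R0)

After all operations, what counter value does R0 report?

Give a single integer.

Op 1: inc R1 by 4 -> R1=(0,4,0) value=4
Op 2: inc R0 by 2 -> R0=(2,0,0) value=2
Op 3: inc R1 by 5 -> R1=(0,9,0) value=9
Op 4: inc R1 by 1 -> R1=(0,10,0) value=10
Op 5: inc R0 by 3 -> R0=(5,0,0) value=5
Op 6: inc R1 by 5 -> R1=(0,15,0) value=15
Op 7: inc R0 by 3 -> R0=(8,0,0) value=8
Op 8: merge R2<->R0 -> R2=(8,0,0) R0=(8,0,0)

Answer: 8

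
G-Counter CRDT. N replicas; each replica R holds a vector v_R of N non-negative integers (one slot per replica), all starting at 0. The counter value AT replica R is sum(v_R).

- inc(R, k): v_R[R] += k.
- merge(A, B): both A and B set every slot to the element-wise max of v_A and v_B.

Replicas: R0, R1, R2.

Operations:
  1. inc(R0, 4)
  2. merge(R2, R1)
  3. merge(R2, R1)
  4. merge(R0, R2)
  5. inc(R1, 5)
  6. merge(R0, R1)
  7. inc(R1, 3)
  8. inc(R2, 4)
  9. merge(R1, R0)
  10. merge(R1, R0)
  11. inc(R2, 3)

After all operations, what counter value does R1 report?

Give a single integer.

Op 1: inc R0 by 4 -> R0=(4,0,0) value=4
Op 2: merge R2<->R1 -> R2=(0,0,0) R1=(0,0,0)
Op 3: merge R2<->R1 -> R2=(0,0,0) R1=(0,0,0)
Op 4: merge R0<->R2 -> R0=(4,0,0) R2=(4,0,0)
Op 5: inc R1 by 5 -> R1=(0,5,0) value=5
Op 6: merge R0<->R1 -> R0=(4,5,0) R1=(4,5,0)
Op 7: inc R1 by 3 -> R1=(4,8,0) value=12
Op 8: inc R2 by 4 -> R2=(4,0,4) value=8
Op 9: merge R1<->R0 -> R1=(4,8,0) R0=(4,8,0)
Op 10: merge R1<->R0 -> R1=(4,8,0) R0=(4,8,0)
Op 11: inc R2 by 3 -> R2=(4,0,7) value=11

Answer: 12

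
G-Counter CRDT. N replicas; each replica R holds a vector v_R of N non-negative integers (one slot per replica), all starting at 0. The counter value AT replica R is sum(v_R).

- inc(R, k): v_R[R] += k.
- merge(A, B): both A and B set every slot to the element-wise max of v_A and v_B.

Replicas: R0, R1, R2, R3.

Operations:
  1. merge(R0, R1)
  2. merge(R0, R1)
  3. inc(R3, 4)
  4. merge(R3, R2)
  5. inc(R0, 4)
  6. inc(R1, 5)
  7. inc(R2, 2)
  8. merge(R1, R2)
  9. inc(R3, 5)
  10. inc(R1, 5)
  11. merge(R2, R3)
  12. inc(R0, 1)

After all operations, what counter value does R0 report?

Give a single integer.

Answer: 5

Derivation:
Op 1: merge R0<->R1 -> R0=(0,0,0,0) R1=(0,0,0,0)
Op 2: merge R0<->R1 -> R0=(0,0,0,0) R1=(0,0,0,0)
Op 3: inc R3 by 4 -> R3=(0,0,0,4) value=4
Op 4: merge R3<->R2 -> R3=(0,0,0,4) R2=(0,0,0,4)
Op 5: inc R0 by 4 -> R0=(4,0,0,0) value=4
Op 6: inc R1 by 5 -> R1=(0,5,0,0) value=5
Op 7: inc R2 by 2 -> R2=(0,0,2,4) value=6
Op 8: merge R1<->R2 -> R1=(0,5,2,4) R2=(0,5,2,4)
Op 9: inc R3 by 5 -> R3=(0,0,0,9) value=9
Op 10: inc R1 by 5 -> R1=(0,10,2,4) value=16
Op 11: merge R2<->R3 -> R2=(0,5,2,9) R3=(0,5,2,9)
Op 12: inc R0 by 1 -> R0=(5,0,0,0) value=5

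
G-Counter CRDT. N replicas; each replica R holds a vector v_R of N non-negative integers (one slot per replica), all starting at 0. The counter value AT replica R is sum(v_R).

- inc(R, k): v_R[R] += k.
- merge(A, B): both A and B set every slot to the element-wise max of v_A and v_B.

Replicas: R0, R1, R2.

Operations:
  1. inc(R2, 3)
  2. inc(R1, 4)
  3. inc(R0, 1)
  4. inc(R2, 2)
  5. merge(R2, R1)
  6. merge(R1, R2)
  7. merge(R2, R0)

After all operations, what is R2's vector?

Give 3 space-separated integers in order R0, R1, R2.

Op 1: inc R2 by 3 -> R2=(0,0,3) value=3
Op 2: inc R1 by 4 -> R1=(0,4,0) value=4
Op 3: inc R0 by 1 -> R0=(1,0,0) value=1
Op 4: inc R2 by 2 -> R2=(0,0,5) value=5
Op 5: merge R2<->R1 -> R2=(0,4,5) R1=(0,4,5)
Op 6: merge R1<->R2 -> R1=(0,4,5) R2=(0,4,5)
Op 7: merge R2<->R0 -> R2=(1,4,5) R0=(1,4,5)

Answer: 1 4 5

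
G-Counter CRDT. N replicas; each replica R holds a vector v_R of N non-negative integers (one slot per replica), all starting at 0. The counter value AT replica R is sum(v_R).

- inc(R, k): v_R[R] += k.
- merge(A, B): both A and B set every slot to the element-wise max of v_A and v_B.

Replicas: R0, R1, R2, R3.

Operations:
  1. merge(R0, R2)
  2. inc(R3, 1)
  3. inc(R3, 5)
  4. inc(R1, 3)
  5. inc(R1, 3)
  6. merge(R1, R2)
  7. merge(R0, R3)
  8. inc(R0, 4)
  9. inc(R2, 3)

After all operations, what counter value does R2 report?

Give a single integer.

Answer: 9

Derivation:
Op 1: merge R0<->R2 -> R0=(0,0,0,0) R2=(0,0,0,0)
Op 2: inc R3 by 1 -> R3=(0,0,0,1) value=1
Op 3: inc R3 by 5 -> R3=(0,0,0,6) value=6
Op 4: inc R1 by 3 -> R1=(0,3,0,0) value=3
Op 5: inc R1 by 3 -> R1=(0,6,0,0) value=6
Op 6: merge R1<->R2 -> R1=(0,6,0,0) R2=(0,6,0,0)
Op 7: merge R0<->R3 -> R0=(0,0,0,6) R3=(0,0,0,6)
Op 8: inc R0 by 4 -> R0=(4,0,0,6) value=10
Op 9: inc R2 by 3 -> R2=(0,6,3,0) value=9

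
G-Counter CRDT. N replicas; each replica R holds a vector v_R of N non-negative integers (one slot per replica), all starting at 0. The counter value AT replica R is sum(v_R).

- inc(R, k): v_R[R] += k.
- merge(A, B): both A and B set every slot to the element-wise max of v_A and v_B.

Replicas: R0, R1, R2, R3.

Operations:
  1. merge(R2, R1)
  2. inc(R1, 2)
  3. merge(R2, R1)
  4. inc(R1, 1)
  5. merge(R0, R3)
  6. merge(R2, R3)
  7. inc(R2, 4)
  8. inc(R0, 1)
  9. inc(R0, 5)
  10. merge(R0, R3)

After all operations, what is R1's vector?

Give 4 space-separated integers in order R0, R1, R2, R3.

Answer: 0 3 0 0

Derivation:
Op 1: merge R2<->R1 -> R2=(0,0,0,0) R1=(0,0,0,0)
Op 2: inc R1 by 2 -> R1=(0,2,0,0) value=2
Op 3: merge R2<->R1 -> R2=(0,2,0,0) R1=(0,2,0,0)
Op 4: inc R1 by 1 -> R1=(0,3,0,0) value=3
Op 5: merge R0<->R3 -> R0=(0,0,0,0) R3=(0,0,0,0)
Op 6: merge R2<->R3 -> R2=(0,2,0,0) R3=(0,2,0,0)
Op 7: inc R2 by 4 -> R2=(0,2,4,0) value=6
Op 8: inc R0 by 1 -> R0=(1,0,0,0) value=1
Op 9: inc R0 by 5 -> R0=(6,0,0,0) value=6
Op 10: merge R0<->R3 -> R0=(6,2,0,0) R3=(6,2,0,0)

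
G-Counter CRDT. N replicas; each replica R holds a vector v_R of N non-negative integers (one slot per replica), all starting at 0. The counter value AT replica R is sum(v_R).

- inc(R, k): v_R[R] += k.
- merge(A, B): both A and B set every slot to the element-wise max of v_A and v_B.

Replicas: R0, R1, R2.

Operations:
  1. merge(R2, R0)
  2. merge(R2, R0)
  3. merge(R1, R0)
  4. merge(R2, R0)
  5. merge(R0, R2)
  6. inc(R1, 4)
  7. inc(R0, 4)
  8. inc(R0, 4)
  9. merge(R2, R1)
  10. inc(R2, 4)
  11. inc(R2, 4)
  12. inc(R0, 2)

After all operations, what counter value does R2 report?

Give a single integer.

Answer: 12

Derivation:
Op 1: merge R2<->R0 -> R2=(0,0,0) R0=(0,0,0)
Op 2: merge R2<->R0 -> R2=(0,0,0) R0=(0,0,0)
Op 3: merge R1<->R0 -> R1=(0,0,0) R0=(0,0,0)
Op 4: merge R2<->R0 -> R2=(0,0,0) R0=(0,0,0)
Op 5: merge R0<->R2 -> R0=(0,0,0) R2=(0,0,0)
Op 6: inc R1 by 4 -> R1=(0,4,0) value=4
Op 7: inc R0 by 4 -> R0=(4,0,0) value=4
Op 8: inc R0 by 4 -> R0=(8,0,0) value=8
Op 9: merge R2<->R1 -> R2=(0,4,0) R1=(0,4,0)
Op 10: inc R2 by 4 -> R2=(0,4,4) value=8
Op 11: inc R2 by 4 -> R2=(0,4,8) value=12
Op 12: inc R0 by 2 -> R0=(10,0,0) value=10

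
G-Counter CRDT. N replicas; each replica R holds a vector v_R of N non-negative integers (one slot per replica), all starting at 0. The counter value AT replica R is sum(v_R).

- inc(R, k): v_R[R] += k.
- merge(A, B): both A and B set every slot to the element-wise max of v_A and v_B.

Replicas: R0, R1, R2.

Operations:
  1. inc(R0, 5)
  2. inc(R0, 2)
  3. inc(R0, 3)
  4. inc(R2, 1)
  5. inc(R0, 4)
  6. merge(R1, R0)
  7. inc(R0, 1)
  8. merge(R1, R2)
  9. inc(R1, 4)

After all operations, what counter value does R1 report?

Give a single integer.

Answer: 19

Derivation:
Op 1: inc R0 by 5 -> R0=(5,0,0) value=5
Op 2: inc R0 by 2 -> R0=(7,0,0) value=7
Op 3: inc R0 by 3 -> R0=(10,0,0) value=10
Op 4: inc R2 by 1 -> R2=(0,0,1) value=1
Op 5: inc R0 by 4 -> R0=(14,0,0) value=14
Op 6: merge R1<->R0 -> R1=(14,0,0) R0=(14,0,0)
Op 7: inc R0 by 1 -> R0=(15,0,0) value=15
Op 8: merge R1<->R2 -> R1=(14,0,1) R2=(14,0,1)
Op 9: inc R1 by 4 -> R1=(14,4,1) value=19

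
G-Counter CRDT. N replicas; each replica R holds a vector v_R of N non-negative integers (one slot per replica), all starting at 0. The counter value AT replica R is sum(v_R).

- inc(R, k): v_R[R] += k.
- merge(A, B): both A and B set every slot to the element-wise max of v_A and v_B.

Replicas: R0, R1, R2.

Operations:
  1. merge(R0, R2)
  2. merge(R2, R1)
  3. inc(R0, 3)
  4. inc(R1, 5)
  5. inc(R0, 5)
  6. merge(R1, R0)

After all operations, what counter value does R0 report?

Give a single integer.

Op 1: merge R0<->R2 -> R0=(0,0,0) R2=(0,0,0)
Op 2: merge R2<->R1 -> R2=(0,0,0) R1=(0,0,0)
Op 3: inc R0 by 3 -> R0=(3,0,0) value=3
Op 4: inc R1 by 5 -> R1=(0,5,0) value=5
Op 5: inc R0 by 5 -> R0=(8,0,0) value=8
Op 6: merge R1<->R0 -> R1=(8,5,0) R0=(8,5,0)

Answer: 13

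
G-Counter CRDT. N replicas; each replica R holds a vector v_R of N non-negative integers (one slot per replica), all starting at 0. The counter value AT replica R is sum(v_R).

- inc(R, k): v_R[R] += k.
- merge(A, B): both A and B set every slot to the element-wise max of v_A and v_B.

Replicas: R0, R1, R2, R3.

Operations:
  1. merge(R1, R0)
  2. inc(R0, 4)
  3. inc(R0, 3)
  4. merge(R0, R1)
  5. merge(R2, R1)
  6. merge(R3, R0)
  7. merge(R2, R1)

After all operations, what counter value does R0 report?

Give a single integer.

Answer: 7

Derivation:
Op 1: merge R1<->R0 -> R1=(0,0,0,0) R0=(0,0,0,0)
Op 2: inc R0 by 4 -> R0=(4,0,0,0) value=4
Op 3: inc R0 by 3 -> R0=(7,0,0,0) value=7
Op 4: merge R0<->R1 -> R0=(7,0,0,0) R1=(7,0,0,0)
Op 5: merge R2<->R1 -> R2=(7,0,0,0) R1=(7,0,0,0)
Op 6: merge R3<->R0 -> R3=(7,0,0,0) R0=(7,0,0,0)
Op 7: merge R2<->R1 -> R2=(7,0,0,0) R1=(7,0,0,0)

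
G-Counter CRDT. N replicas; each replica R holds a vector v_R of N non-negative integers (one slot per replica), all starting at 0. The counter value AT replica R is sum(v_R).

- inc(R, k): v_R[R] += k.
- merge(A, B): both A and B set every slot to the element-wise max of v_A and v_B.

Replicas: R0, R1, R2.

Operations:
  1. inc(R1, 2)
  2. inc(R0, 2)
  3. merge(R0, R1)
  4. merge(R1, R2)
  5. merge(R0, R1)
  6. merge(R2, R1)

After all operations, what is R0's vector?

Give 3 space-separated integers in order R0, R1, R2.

Op 1: inc R1 by 2 -> R1=(0,2,0) value=2
Op 2: inc R0 by 2 -> R0=(2,0,0) value=2
Op 3: merge R0<->R1 -> R0=(2,2,0) R1=(2,2,0)
Op 4: merge R1<->R2 -> R1=(2,2,0) R2=(2,2,0)
Op 5: merge R0<->R1 -> R0=(2,2,0) R1=(2,2,0)
Op 6: merge R2<->R1 -> R2=(2,2,0) R1=(2,2,0)

Answer: 2 2 0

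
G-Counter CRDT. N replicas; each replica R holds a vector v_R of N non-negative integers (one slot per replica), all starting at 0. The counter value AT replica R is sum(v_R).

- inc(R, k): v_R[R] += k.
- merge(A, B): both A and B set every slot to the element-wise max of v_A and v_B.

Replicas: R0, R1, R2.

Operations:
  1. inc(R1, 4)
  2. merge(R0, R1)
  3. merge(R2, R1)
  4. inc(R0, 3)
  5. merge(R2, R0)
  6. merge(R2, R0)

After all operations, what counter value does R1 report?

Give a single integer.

Op 1: inc R1 by 4 -> R1=(0,4,0) value=4
Op 2: merge R0<->R1 -> R0=(0,4,0) R1=(0,4,0)
Op 3: merge R2<->R1 -> R2=(0,4,0) R1=(0,4,0)
Op 4: inc R0 by 3 -> R0=(3,4,0) value=7
Op 5: merge R2<->R0 -> R2=(3,4,0) R0=(3,4,0)
Op 6: merge R2<->R0 -> R2=(3,4,0) R0=(3,4,0)

Answer: 4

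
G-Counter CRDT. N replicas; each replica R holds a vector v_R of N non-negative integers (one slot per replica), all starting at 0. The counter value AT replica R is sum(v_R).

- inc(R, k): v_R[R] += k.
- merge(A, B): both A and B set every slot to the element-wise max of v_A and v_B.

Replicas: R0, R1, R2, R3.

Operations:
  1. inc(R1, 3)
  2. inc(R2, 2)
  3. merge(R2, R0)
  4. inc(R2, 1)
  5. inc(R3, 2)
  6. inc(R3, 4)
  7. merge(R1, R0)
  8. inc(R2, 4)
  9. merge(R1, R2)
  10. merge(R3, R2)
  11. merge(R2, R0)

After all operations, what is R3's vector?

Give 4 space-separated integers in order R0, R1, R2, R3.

Answer: 0 3 7 6

Derivation:
Op 1: inc R1 by 3 -> R1=(0,3,0,0) value=3
Op 2: inc R2 by 2 -> R2=(0,0,2,0) value=2
Op 3: merge R2<->R0 -> R2=(0,0,2,0) R0=(0,0,2,0)
Op 4: inc R2 by 1 -> R2=(0,0,3,0) value=3
Op 5: inc R3 by 2 -> R3=(0,0,0,2) value=2
Op 6: inc R3 by 4 -> R3=(0,0,0,6) value=6
Op 7: merge R1<->R0 -> R1=(0,3,2,0) R0=(0,3,2,0)
Op 8: inc R2 by 4 -> R2=(0,0,7,0) value=7
Op 9: merge R1<->R2 -> R1=(0,3,7,0) R2=(0,3,7,0)
Op 10: merge R3<->R2 -> R3=(0,3,7,6) R2=(0,3,7,6)
Op 11: merge R2<->R0 -> R2=(0,3,7,6) R0=(0,3,7,6)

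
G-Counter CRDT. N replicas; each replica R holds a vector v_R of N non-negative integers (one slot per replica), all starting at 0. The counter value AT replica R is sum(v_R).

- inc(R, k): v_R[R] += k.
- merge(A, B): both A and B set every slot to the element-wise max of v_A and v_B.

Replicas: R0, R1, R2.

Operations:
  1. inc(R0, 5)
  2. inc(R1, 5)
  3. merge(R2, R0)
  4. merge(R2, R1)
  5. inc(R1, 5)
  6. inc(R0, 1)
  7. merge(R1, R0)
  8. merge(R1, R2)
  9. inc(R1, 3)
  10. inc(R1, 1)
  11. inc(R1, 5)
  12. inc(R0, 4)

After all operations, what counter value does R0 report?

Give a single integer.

Op 1: inc R0 by 5 -> R0=(5,0,0) value=5
Op 2: inc R1 by 5 -> R1=(0,5,0) value=5
Op 3: merge R2<->R0 -> R2=(5,0,0) R0=(5,0,0)
Op 4: merge R2<->R1 -> R2=(5,5,0) R1=(5,5,0)
Op 5: inc R1 by 5 -> R1=(5,10,0) value=15
Op 6: inc R0 by 1 -> R0=(6,0,0) value=6
Op 7: merge R1<->R0 -> R1=(6,10,0) R0=(6,10,0)
Op 8: merge R1<->R2 -> R1=(6,10,0) R2=(6,10,0)
Op 9: inc R1 by 3 -> R1=(6,13,0) value=19
Op 10: inc R1 by 1 -> R1=(6,14,0) value=20
Op 11: inc R1 by 5 -> R1=(6,19,0) value=25
Op 12: inc R0 by 4 -> R0=(10,10,0) value=20

Answer: 20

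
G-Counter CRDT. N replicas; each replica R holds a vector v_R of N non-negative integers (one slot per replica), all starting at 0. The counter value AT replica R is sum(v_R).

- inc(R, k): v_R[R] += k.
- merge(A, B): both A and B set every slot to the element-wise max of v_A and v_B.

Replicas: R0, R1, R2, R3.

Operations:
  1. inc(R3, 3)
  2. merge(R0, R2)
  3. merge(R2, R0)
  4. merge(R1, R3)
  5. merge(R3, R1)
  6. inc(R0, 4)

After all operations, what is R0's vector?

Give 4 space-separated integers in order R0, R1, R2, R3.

Op 1: inc R3 by 3 -> R3=(0,0,0,3) value=3
Op 2: merge R0<->R2 -> R0=(0,0,0,0) R2=(0,0,0,0)
Op 3: merge R2<->R0 -> R2=(0,0,0,0) R0=(0,0,0,0)
Op 4: merge R1<->R3 -> R1=(0,0,0,3) R3=(0,0,0,3)
Op 5: merge R3<->R1 -> R3=(0,0,0,3) R1=(0,0,0,3)
Op 6: inc R0 by 4 -> R0=(4,0,0,0) value=4

Answer: 4 0 0 0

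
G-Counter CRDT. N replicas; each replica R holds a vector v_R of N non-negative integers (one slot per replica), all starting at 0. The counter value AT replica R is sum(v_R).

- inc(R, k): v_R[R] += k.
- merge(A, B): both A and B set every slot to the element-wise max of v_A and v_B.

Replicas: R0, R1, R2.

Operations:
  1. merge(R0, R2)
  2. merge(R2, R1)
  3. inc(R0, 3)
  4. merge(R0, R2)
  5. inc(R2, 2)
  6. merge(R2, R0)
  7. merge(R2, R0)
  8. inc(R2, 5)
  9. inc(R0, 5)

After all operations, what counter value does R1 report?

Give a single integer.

Answer: 0

Derivation:
Op 1: merge R0<->R2 -> R0=(0,0,0) R2=(0,0,0)
Op 2: merge R2<->R1 -> R2=(0,0,0) R1=(0,0,0)
Op 3: inc R0 by 3 -> R0=(3,0,0) value=3
Op 4: merge R0<->R2 -> R0=(3,0,0) R2=(3,0,0)
Op 5: inc R2 by 2 -> R2=(3,0,2) value=5
Op 6: merge R2<->R0 -> R2=(3,0,2) R0=(3,0,2)
Op 7: merge R2<->R0 -> R2=(3,0,2) R0=(3,0,2)
Op 8: inc R2 by 5 -> R2=(3,0,7) value=10
Op 9: inc R0 by 5 -> R0=(8,0,2) value=10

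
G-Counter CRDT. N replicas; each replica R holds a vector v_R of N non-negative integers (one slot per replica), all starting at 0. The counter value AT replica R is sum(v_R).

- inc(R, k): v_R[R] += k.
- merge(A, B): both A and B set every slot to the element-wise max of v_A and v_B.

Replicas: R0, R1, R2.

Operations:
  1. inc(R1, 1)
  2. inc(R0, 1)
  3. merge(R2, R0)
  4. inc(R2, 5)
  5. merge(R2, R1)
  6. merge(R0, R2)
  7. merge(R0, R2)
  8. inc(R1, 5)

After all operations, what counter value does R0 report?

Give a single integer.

Op 1: inc R1 by 1 -> R1=(0,1,0) value=1
Op 2: inc R0 by 1 -> R0=(1,0,0) value=1
Op 3: merge R2<->R0 -> R2=(1,0,0) R0=(1,0,0)
Op 4: inc R2 by 5 -> R2=(1,0,5) value=6
Op 5: merge R2<->R1 -> R2=(1,1,5) R1=(1,1,5)
Op 6: merge R0<->R2 -> R0=(1,1,5) R2=(1,1,5)
Op 7: merge R0<->R2 -> R0=(1,1,5) R2=(1,1,5)
Op 8: inc R1 by 5 -> R1=(1,6,5) value=12

Answer: 7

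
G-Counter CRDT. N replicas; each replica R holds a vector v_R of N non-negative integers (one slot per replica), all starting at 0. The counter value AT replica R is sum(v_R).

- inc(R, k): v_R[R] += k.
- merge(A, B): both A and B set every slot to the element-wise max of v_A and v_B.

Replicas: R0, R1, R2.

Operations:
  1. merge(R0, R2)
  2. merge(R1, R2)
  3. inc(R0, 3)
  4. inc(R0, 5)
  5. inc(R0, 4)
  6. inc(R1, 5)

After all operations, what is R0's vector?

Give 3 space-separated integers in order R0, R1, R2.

Op 1: merge R0<->R2 -> R0=(0,0,0) R2=(0,0,0)
Op 2: merge R1<->R2 -> R1=(0,0,0) R2=(0,0,0)
Op 3: inc R0 by 3 -> R0=(3,0,0) value=3
Op 4: inc R0 by 5 -> R0=(8,0,0) value=8
Op 5: inc R0 by 4 -> R0=(12,0,0) value=12
Op 6: inc R1 by 5 -> R1=(0,5,0) value=5

Answer: 12 0 0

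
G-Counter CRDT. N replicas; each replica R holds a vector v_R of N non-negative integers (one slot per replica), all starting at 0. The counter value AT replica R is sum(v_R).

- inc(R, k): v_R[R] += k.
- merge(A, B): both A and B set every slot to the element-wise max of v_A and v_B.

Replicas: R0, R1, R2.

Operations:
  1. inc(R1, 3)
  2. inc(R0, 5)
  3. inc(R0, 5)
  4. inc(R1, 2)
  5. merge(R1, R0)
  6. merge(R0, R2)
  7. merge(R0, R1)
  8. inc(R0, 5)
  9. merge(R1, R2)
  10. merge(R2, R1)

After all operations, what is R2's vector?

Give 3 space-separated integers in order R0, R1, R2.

Answer: 10 5 0

Derivation:
Op 1: inc R1 by 3 -> R1=(0,3,0) value=3
Op 2: inc R0 by 5 -> R0=(5,0,0) value=5
Op 3: inc R0 by 5 -> R0=(10,0,0) value=10
Op 4: inc R1 by 2 -> R1=(0,5,0) value=5
Op 5: merge R1<->R0 -> R1=(10,5,0) R0=(10,5,0)
Op 6: merge R0<->R2 -> R0=(10,5,0) R2=(10,5,0)
Op 7: merge R0<->R1 -> R0=(10,5,0) R1=(10,5,0)
Op 8: inc R0 by 5 -> R0=(15,5,0) value=20
Op 9: merge R1<->R2 -> R1=(10,5,0) R2=(10,5,0)
Op 10: merge R2<->R1 -> R2=(10,5,0) R1=(10,5,0)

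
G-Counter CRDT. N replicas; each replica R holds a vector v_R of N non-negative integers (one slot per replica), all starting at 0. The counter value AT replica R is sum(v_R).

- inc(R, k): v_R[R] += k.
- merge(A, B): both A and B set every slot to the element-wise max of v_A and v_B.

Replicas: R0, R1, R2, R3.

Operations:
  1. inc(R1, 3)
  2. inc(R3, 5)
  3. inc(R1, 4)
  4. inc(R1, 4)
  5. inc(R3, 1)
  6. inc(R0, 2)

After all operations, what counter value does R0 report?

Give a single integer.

Answer: 2

Derivation:
Op 1: inc R1 by 3 -> R1=(0,3,0,0) value=3
Op 2: inc R3 by 5 -> R3=(0,0,0,5) value=5
Op 3: inc R1 by 4 -> R1=(0,7,0,0) value=7
Op 4: inc R1 by 4 -> R1=(0,11,0,0) value=11
Op 5: inc R3 by 1 -> R3=(0,0,0,6) value=6
Op 6: inc R0 by 2 -> R0=(2,0,0,0) value=2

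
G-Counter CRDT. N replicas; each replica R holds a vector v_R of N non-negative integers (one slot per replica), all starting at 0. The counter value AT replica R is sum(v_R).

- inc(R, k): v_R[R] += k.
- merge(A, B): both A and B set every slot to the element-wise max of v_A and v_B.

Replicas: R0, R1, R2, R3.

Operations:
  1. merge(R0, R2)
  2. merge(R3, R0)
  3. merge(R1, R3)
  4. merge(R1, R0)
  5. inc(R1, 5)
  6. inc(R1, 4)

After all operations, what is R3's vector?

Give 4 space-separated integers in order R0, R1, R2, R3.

Op 1: merge R0<->R2 -> R0=(0,0,0,0) R2=(0,0,0,0)
Op 2: merge R3<->R0 -> R3=(0,0,0,0) R0=(0,0,0,0)
Op 3: merge R1<->R3 -> R1=(0,0,0,0) R3=(0,0,0,0)
Op 4: merge R1<->R0 -> R1=(0,0,0,0) R0=(0,0,0,0)
Op 5: inc R1 by 5 -> R1=(0,5,0,0) value=5
Op 6: inc R1 by 4 -> R1=(0,9,0,0) value=9

Answer: 0 0 0 0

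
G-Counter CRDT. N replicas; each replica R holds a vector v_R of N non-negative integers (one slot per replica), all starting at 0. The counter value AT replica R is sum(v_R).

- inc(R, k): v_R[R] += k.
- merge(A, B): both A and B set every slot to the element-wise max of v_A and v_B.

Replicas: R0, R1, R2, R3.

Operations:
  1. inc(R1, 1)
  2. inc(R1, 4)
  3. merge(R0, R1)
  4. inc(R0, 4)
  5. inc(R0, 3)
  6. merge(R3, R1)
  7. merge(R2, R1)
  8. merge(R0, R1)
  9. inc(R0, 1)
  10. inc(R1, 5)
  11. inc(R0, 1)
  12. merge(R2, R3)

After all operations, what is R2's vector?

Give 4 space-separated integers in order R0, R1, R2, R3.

Answer: 0 5 0 0

Derivation:
Op 1: inc R1 by 1 -> R1=(0,1,0,0) value=1
Op 2: inc R1 by 4 -> R1=(0,5,0,0) value=5
Op 3: merge R0<->R1 -> R0=(0,5,0,0) R1=(0,5,0,0)
Op 4: inc R0 by 4 -> R0=(4,5,0,0) value=9
Op 5: inc R0 by 3 -> R0=(7,5,0,0) value=12
Op 6: merge R3<->R1 -> R3=(0,5,0,0) R1=(0,5,0,0)
Op 7: merge R2<->R1 -> R2=(0,5,0,0) R1=(0,5,0,0)
Op 8: merge R0<->R1 -> R0=(7,5,0,0) R1=(7,5,0,0)
Op 9: inc R0 by 1 -> R0=(8,5,0,0) value=13
Op 10: inc R1 by 5 -> R1=(7,10,0,0) value=17
Op 11: inc R0 by 1 -> R0=(9,5,0,0) value=14
Op 12: merge R2<->R3 -> R2=(0,5,0,0) R3=(0,5,0,0)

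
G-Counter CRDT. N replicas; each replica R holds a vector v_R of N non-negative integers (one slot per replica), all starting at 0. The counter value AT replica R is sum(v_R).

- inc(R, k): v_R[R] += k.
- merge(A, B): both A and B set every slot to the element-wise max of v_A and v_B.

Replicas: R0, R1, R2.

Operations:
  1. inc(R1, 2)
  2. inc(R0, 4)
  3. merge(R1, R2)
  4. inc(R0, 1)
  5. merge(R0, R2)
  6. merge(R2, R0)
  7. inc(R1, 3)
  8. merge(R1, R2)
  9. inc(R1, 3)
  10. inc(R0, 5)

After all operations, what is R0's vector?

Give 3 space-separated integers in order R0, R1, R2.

Op 1: inc R1 by 2 -> R1=(0,2,0) value=2
Op 2: inc R0 by 4 -> R0=(4,0,0) value=4
Op 3: merge R1<->R2 -> R1=(0,2,0) R2=(0,2,0)
Op 4: inc R0 by 1 -> R0=(5,0,0) value=5
Op 5: merge R0<->R2 -> R0=(5,2,0) R2=(5,2,0)
Op 6: merge R2<->R0 -> R2=(5,2,0) R0=(5,2,0)
Op 7: inc R1 by 3 -> R1=(0,5,0) value=5
Op 8: merge R1<->R2 -> R1=(5,5,0) R2=(5,5,0)
Op 9: inc R1 by 3 -> R1=(5,8,0) value=13
Op 10: inc R0 by 5 -> R0=(10,2,0) value=12

Answer: 10 2 0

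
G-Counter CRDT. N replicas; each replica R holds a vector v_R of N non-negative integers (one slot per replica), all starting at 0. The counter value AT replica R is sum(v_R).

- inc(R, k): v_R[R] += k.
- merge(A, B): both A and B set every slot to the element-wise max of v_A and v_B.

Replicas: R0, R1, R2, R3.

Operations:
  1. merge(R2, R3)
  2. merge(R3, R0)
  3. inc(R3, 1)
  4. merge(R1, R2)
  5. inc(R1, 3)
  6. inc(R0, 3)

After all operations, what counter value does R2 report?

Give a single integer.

Op 1: merge R2<->R3 -> R2=(0,0,0,0) R3=(0,0,0,0)
Op 2: merge R3<->R0 -> R3=(0,0,0,0) R0=(0,0,0,0)
Op 3: inc R3 by 1 -> R3=(0,0,0,1) value=1
Op 4: merge R1<->R2 -> R1=(0,0,0,0) R2=(0,0,0,0)
Op 5: inc R1 by 3 -> R1=(0,3,0,0) value=3
Op 6: inc R0 by 3 -> R0=(3,0,0,0) value=3

Answer: 0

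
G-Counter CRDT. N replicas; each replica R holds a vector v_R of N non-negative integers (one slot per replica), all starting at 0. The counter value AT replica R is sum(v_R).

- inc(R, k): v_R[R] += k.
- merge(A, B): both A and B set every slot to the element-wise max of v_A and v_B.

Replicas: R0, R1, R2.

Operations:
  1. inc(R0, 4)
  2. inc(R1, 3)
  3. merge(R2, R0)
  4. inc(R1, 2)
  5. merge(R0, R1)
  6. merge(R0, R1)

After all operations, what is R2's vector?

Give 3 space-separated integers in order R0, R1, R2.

Answer: 4 0 0

Derivation:
Op 1: inc R0 by 4 -> R0=(4,0,0) value=4
Op 2: inc R1 by 3 -> R1=(0,3,0) value=3
Op 3: merge R2<->R0 -> R2=(4,0,0) R0=(4,0,0)
Op 4: inc R1 by 2 -> R1=(0,5,0) value=5
Op 5: merge R0<->R1 -> R0=(4,5,0) R1=(4,5,0)
Op 6: merge R0<->R1 -> R0=(4,5,0) R1=(4,5,0)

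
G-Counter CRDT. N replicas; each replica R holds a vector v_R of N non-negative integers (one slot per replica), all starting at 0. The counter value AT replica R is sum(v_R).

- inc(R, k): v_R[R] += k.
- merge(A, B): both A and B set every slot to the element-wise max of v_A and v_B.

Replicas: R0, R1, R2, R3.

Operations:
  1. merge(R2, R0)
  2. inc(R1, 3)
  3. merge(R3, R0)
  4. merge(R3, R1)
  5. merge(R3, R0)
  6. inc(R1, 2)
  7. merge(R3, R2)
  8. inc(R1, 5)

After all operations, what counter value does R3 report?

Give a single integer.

Op 1: merge R2<->R0 -> R2=(0,0,0,0) R0=(0,0,0,0)
Op 2: inc R1 by 3 -> R1=(0,3,0,0) value=3
Op 3: merge R3<->R0 -> R3=(0,0,0,0) R0=(0,0,0,0)
Op 4: merge R3<->R1 -> R3=(0,3,0,0) R1=(0,3,0,0)
Op 5: merge R3<->R0 -> R3=(0,3,0,0) R0=(0,3,0,0)
Op 6: inc R1 by 2 -> R1=(0,5,0,0) value=5
Op 7: merge R3<->R2 -> R3=(0,3,0,0) R2=(0,3,0,0)
Op 8: inc R1 by 5 -> R1=(0,10,0,0) value=10

Answer: 3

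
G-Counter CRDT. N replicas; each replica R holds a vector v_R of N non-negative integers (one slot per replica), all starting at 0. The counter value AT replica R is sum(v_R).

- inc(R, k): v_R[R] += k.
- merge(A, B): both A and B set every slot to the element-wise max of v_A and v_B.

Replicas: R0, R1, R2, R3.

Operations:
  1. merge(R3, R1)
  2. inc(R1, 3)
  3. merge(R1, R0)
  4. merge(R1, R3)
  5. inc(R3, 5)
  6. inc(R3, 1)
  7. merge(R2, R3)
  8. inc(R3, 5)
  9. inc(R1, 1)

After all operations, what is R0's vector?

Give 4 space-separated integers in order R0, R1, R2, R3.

Op 1: merge R3<->R1 -> R3=(0,0,0,0) R1=(0,0,0,0)
Op 2: inc R1 by 3 -> R1=(0,3,0,0) value=3
Op 3: merge R1<->R0 -> R1=(0,3,0,0) R0=(0,3,0,0)
Op 4: merge R1<->R3 -> R1=(0,3,0,0) R3=(0,3,0,0)
Op 5: inc R3 by 5 -> R3=(0,3,0,5) value=8
Op 6: inc R3 by 1 -> R3=(0,3,0,6) value=9
Op 7: merge R2<->R3 -> R2=(0,3,0,6) R3=(0,3,0,6)
Op 8: inc R3 by 5 -> R3=(0,3,0,11) value=14
Op 9: inc R1 by 1 -> R1=(0,4,0,0) value=4

Answer: 0 3 0 0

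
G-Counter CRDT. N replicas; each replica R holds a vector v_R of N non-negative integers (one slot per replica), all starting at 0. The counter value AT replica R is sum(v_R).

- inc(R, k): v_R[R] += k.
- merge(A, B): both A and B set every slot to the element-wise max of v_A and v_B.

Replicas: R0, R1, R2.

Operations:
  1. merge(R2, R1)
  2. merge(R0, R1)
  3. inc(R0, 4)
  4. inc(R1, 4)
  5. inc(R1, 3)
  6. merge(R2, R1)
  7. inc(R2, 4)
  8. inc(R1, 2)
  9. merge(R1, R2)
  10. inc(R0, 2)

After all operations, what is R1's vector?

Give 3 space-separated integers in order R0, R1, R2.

Op 1: merge R2<->R1 -> R2=(0,0,0) R1=(0,0,0)
Op 2: merge R0<->R1 -> R0=(0,0,0) R1=(0,0,0)
Op 3: inc R0 by 4 -> R0=(4,0,0) value=4
Op 4: inc R1 by 4 -> R1=(0,4,0) value=4
Op 5: inc R1 by 3 -> R1=(0,7,0) value=7
Op 6: merge R2<->R1 -> R2=(0,7,0) R1=(0,7,0)
Op 7: inc R2 by 4 -> R2=(0,7,4) value=11
Op 8: inc R1 by 2 -> R1=(0,9,0) value=9
Op 9: merge R1<->R2 -> R1=(0,9,4) R2=(0,9,4)
Op 10: inc R0 by 2 -> R0=(6,0,0) value=6

Answer: 0 9 4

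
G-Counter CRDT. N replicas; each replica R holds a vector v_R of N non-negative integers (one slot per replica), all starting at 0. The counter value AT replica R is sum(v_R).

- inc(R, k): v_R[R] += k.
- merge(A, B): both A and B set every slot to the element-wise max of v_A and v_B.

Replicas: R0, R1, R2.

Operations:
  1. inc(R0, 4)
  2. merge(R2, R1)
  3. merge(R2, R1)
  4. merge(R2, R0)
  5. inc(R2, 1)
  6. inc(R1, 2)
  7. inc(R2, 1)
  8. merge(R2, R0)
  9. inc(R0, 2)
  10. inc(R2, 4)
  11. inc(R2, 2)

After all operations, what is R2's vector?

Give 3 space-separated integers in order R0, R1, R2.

Answer: 4 0 8

Derivation:
Op 1: inc R0 by 4 -> R0=(4,0,0) value=4
Op 2: merge R2<->R1 -> R2=(0,0,0) R1=(0,0,0)
Op 3: merge R2<->R1 -> R2=(0,0,0) R1=(0,0,0)
Op 4: merge R2<->R0 -> R2=(4,0,0) R0=(4,0,0)
Op 5: inc R2 by 1 -> R2=(4,0,1) value=5
Op 6: inc R1 by 2 -> R1=(0,2,0) value=2
Op 7: inc R2 by 1 -> R2=(4,0,2) value=6
Op 8: merge R2<->R0 -> R2=(4,0,2) R0=(4,0,2)
Op 9: inc R0 by 2 -> R0=(6,0,2) value=8
Op 10: inc R2 by 4 -> R2=(4,0,6) value=10
Op 11: inc R2 by 2 -> R2=(4,0,8) value=12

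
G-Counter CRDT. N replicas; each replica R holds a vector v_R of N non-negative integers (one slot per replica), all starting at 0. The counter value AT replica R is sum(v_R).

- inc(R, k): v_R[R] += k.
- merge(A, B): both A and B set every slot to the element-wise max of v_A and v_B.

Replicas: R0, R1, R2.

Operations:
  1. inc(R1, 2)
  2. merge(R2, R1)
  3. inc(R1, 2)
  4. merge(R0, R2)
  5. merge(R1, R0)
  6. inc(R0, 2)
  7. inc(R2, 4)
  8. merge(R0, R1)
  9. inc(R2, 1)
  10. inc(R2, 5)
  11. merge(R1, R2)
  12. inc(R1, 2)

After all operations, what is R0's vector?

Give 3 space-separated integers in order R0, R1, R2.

Answer: 2 4 0

Derivation:
Op 1: inc R1 by 2 -> R1=(0,2,0) value=2
Op 2: merge R2<->R1 -> R2=(0,2,0) R1=(0,2,0)
Op 3: inc R1 by 2 -> R1=(0,4,0) value=4
Op 4: merge R0<->R2 -> R0=(0,2,0) R2=(0,2,0)
Op 5: merge R1<->R0 -> R1=(0,4,0) R0=(0,4,0)
Op 6: inc R0 by 2 -> R0=(2,4,0) value=6
Op 7: inc R2 by 4 -> R2=(0,2,4) value=6
Op 8: merge R0<->R1 -> R0=(2,4,0) R1=(2,4,0)
Op 9: inc R2 by 1 -> R2=(0,2,5) value=7
Op 10: inc R2 by 5 -> R2=(0,2,10) value=12
Op 11: merge R1<->R2 -> R1=(2,4,10) R2=(2,4,10)
Op 12: inc R1 by 2 -> R1=(2,6,10) value=18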